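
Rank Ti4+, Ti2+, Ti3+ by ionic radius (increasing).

Same element, different charge: the more highly charged cation has fewer electrons and a greater effective nuclear charge per electron, making Ti4+ the smallest.

Ti4+ < Ti3+ < Ti2+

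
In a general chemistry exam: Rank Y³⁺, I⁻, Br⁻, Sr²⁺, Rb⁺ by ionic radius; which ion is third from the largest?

Rb⁺

Work out protons and electrons: Y³⁺ (Z=39, 36 e⁻), Sr²⁺ (Z=38, 36 e⁻), Rb⁺ (Z=37, 36 e⁻), Br⁻ (Z=35, 36 e⁻), I⁻ (Z=53, 54 e⁻). Y³⁺ < Sr²⁺ (both 36 e⁻, Z=39>38); Sr²⁺ < Rb⁺ (both 36 e⁻, Z=38>37); Rb⁺ < Br⁻ (both 36 e⁻, Z=37>35); Br⁻ < I⁻ (same group, period 4 vs 5).
That gives Y³⁺ < Sr²⁺ < Rb⁺ < Br⁻ < I⁻. From the largest end, number 3 is Rb⁺.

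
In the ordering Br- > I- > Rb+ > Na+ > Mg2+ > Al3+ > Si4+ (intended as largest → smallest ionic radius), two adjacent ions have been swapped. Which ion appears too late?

Compare adjacent ions: both in group 17 with the same charge; Br- (period 4) has the smaller radius — yet in this decreasing list Br- sits before I-. Nothing else is reversed, so I- should move one place to the left.

I-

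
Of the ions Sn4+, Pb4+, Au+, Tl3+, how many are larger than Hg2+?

1

Sn4+ (Z=50, 46 e⁻), Pb4+ (Z=82, 78 e⁻), Tl3+ (Z=81, 78 e⁻), Hg2+ (Z=80, 78 e⁻), Au+ (Z=79, 78 e⁻). Sn4+ < Pb4+ (same group, period 5 vs 6); Pb4+ < Tl3+ (both 78 e⁻, Z=82>81); Tl3+ < Hg2+ (both 78 e⁻, Z=81>80); Hg2+ < Au+ (both 78 e⁻, Z=80>79).
Placing each against Hg2+: smaller — Sn4+, Pb4+, Tl3+; larger — Au+. Count: 1.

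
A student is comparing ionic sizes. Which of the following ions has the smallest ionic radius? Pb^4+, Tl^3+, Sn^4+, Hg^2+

Sn^4+

Tabulating Z and e⁻: Sn^4+ has 46 e⁻ (Z=50), Pb^4+ has 78 e⁻ (Z=82), Tl^3+ has 78 e⁻ (Z=81), Hg^2+ has 78 e⁻ (Z=80). Sn^4+ < Pb^4+ (same group, period 5 vs 6); Pb^4+ < Tl^3+ (isoelectronic, higher Z=82 is smaller); Tl^3+ < Hg^2+ (both 78 e⁻, Z=81>80).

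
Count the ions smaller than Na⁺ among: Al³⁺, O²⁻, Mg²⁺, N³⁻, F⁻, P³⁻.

2

Work out protons and electrons: Al³⁺ (Z=13, 10 e⁻), Mg²⁺ (Z=12, 10 e⁻), Na⁺ (Z=11, 10 e⁻), F⁻ (Z=9, 10 e⁻), O²⁻ (Z=8, 10 e⁻), N³⁻ (Z=7, 10 e⁻), P³⁻ (Z=15, 18 e⁻). Al³⁺ < Mg²⁺ (both 10 e⁻, Z=13>12); Mg²⁺ < Na⁺ (both 10 e⁻, Z=12>11); Na⁺ < F⁻ (isoelectronic, higher Z=11 is smaller); F⁻ < O²⁻ (isoelectronic, higher Z=9 is smaller); O²⁻ < N³⁻ (both 10 e⁻, Z=8>7); N³⁻ < P³⁻ (same group, period 2 vs 3).
Overall: Al³⁺ < Mg²⁺ < Na⁺ < F⁻ < O²⁻ < N³⁻ < P³⁻. Na⁺ has 2 below it and 4 above. So 2 are smaller.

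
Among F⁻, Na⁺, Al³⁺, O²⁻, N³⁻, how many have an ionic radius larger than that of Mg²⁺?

4

Each ion has 10 electrons. The ranking follows nuclear charge in reverse — greater Z gives a smaller radius. Al³⁺ (Z=13), Mg²⁺ (Z=12), Na⁺ (Z=11), F⁻ (Z=9), O²⁻ (Z=8), N³⁻ (Z=7).
Ordering all of them (including Mg²⁺) by radius gives Al³⁺ < Mg²⁺ < Na⁺ < F⁻ < O²⁻ < N³⁻. So 4 are larger.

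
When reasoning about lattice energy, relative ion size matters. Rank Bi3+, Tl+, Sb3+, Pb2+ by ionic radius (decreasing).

Tl+ > Pb2+ > Bi3+ > Sb3+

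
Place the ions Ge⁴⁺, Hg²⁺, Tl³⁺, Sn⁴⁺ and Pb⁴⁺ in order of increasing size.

Electron counts and nuclear charges: Ge⁴⁺ (Z=32, 28 e⁻), Sn⁴⁺ (Z=50, 46 e⁻), Pb⁴⁺ (Z=82, 78 e⁻), Tl³⁺ (Z=81, 78 e⁻), Hg²⁺ (Z=80, 78 e⁻). Ge⁴⁺ < Sn⁴⁺ (same group, 1 shell fewer); Sn⁴⁺ < Pb⁴⁺ (same group, 1 shell fewer); Pb⁴⁺ < Tl³⁺ (isoelectronic, higher Z=82 is smaller); Tl³⁺ < Hg²⁺ (isoelectronic, higher Z=81 is smaller).

Ge⁴⁺ < Sn⁴⁺ < Pb⁴⁺ < Tl³⁺ < Hg²⁺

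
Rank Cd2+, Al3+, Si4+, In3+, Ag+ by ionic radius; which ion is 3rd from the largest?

Work out protons and electrons: Si4+ (Z=14, 10 e⁻), Al3+ (Z=13, 10 e⁻), In3+ (Z=49, 46 e⁻), Cd2+ (Z=48, 46 e⁻), Ag+ (Z=47, 46 e⁻). Si4+ < Al3+ (isoelectronic, higher Z=14 is smaller); Al3+ < In3+ (same group, 2 shells fewer); In3+ < Cd2+ (isoelectronic, higher Z=49 is smaller); Cd2+ < Ag+ (isoelectronic, higher Z=48 is smaller).
Full ascending order: Si4+ < Al3+ < In3+ < Cd2+ < Ag+. Counting from the largest, position 3 is In3+.

In3+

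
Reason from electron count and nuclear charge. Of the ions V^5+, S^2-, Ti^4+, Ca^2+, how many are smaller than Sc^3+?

These species are isoelectronic with 18 electrons. The only difference is the number of protons: V^5+ (Z=23), Ti^4+ (Z=22), Sc^3+ (Z=21), Ca^2+ (Z=20), S^2- (Z=16). The strongest nuclear pull (V^5+) gives the smallest ion.
Overall: V^5+ < Ti^4+ < Sc^3+ < Ca^2+ < S^2-. Sc^3+ has 2 below it and 2 above. Count: 2.

2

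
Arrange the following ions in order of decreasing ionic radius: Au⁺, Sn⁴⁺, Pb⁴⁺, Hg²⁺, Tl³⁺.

Electron counts and nuclear charges: Sn⁴⁺: 46 e⁻, Z=50, Pb⁴⁺: 78 e⁻, Z=82, Tl³⁺: 78 e⁻, Z=81, Hg²⁺: 78 e⁻, Z=80, Au⁺: 78 e⁻, Z=79. Sn⁴⁺ < Pb⁴⁺ (same group, 1 shell fewer); Pb⁴⁺ < Tl³⁺ (isoelectronic, higher Z=82 is smaller); Tl³⁺ < Hg²⁺ (both 78 e⁻, Z=81>80); Hg²⁺ < Au⁺ (isoelectronic, higher Z=80 is smaller).

Au⁺ > Hg²⁺ > Tl³⁺ > Pb⁴⁺ > Sn⁴⁺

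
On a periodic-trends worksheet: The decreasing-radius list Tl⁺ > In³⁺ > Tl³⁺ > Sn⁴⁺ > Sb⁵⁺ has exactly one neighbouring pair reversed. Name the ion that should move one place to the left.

Scanning neighbour by neighbour, only In³⁺/Tl³⁺ violates a trend: same group and charge — period 5 sits above period 6, so In³⁺ is smaller. That makes Tl³⁺ the one sitting a position late relative to where it belongs.

Tl³⁺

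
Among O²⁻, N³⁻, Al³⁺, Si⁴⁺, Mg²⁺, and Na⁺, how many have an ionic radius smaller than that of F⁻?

4

All of these have 10 electrons (isoelectronic). With the same electron cloud, the ion with the most protons pulls it in tightest. Nuclear charges: Si⁴⁺ (Z=14), Al³⁺ (Z=13), Mg²⁺ (Z=12), Na⁺ (Z=11), F⁻ (Z=9), O²⁻ (Z=8), N³⁻ (Z=7). Highest Z is smallest.
Placing each against F⁻: smaller — Si⁴⁺, Al³⁺, Mg²⁺, Na⁺; larger — O²⁻, N³⁻. That's 4.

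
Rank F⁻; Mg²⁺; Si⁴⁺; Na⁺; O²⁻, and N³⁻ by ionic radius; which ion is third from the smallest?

Na⁺

These species are isoelectronic with 10 electrons. The only difference is the number of protons: Si⁴⁺ (Z=14), Mg²⁺ (Z=12), Na⁺ (Z=11), F⁻ (Z=9), O²⁻ (Z=8), N³⁻ (Z=7). The strongest nuclear pull (Si⁴⁺) gives the smallest ion.
That gives Si⁴⁺ < Mg²⁺ < Na⁺ < F⁻ < O²⁻ < N³⁻. From the smallest end, number 3 is Na⁺.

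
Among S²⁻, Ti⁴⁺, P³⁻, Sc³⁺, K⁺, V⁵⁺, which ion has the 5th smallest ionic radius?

Isoelectronic series (18 e⁻ each). Size is set by nuclear charge: more protons means a smaller ion. V⁵⁺ (Z=23), Ti⁴⁺ (Z=22), Sc³⁺ (Z=21), K⁺ (Z=19), S²⁻ (Z=16), P³⁻ (Z=15).
Full ascending order: V⁵⁺ < Ti⁴⁺ < Sc³⁺ < K⁺ < S²⁻ < P³⁻. Counting from the smallest, position 5 is S²⁻.

S²⁻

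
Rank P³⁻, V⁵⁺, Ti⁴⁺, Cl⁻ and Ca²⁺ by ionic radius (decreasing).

P³⁻ > Cl⁻ > Ca²⁺ > Ti⁴⁺ > V⁵⁺

Each ion has 18 electrons. The ranking follows nuclear charge in reverse — greater Z gives a smaller radius. V⁵⁺ (Z=23), Ti⁴⁺ (Z=22), Ca²⁺ (Z=20), Cl⁻ (Z=17), P³⁻ (Z=15).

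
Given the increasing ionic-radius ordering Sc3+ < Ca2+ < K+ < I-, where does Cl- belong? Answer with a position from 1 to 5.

4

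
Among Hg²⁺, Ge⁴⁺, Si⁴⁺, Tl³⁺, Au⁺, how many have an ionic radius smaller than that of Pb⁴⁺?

First list Z and electron count for each: Si⁴⁺ (Z=14, 10 e⁻), Ge⁴⁺ (Z=32, 28 e⁻), Pb⁴⁺ (Z=82, 78 e⁻), Tl³⁺ (Z=81, 78 e⁻), Hg²⁺ (Z=80, 78 e⁻), Au⁺ (Z=79, 78 e⁻). Si⁴⁺ < Ge⁴⁺ (same group, period 3 vs 4); Ge⁴⁺ < Pb⁴⁺ (same group, 2 shells fewer); Pb⁴⁺ < Tl³⁺ (isoelectronic, higher Z=82 is smaller); Tl³⁺ < Hg²⁺ (both 78 e⁻, Z=81>80); Hg²⁺ < Au⁺ (isoelectronic, higher Z=80 is smaller).
Overall: Si⁴⁺ < Ge⁴⁺ < Pb⁴⁺ < Tl³⁺ < Hg²⁺ < Au⁺. Pb⁴⁺ has 2 below it and 3 above. Count: 2.

2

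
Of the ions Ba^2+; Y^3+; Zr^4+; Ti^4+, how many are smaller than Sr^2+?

3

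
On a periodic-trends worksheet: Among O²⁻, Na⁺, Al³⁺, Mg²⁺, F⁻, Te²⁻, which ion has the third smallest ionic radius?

Electron counts and nuclear charges: Al³⁺ (Z=13, 10 e⁻), Mg²⁺ (Z=12, 10 e⁻), Na⁺ (Z=11, 10 e⁻), F⁻ (Z=9, 10 e⁻), O²⁻ (Z=8, 10 e⁻), Te²⁻ (Z=52, 54 e⁻). Al³⁺ < Mg²⁺ (both 10 e⁻, Z=13>12); Mg²⁺ < Na⁺ (isoelectronic, higher Z=12 is smaller); Na⁺ < F⁻ (both 10 e⁻, Z=11>9); F⁻ < O²⁻ (isoelectronic, higher Z=9 is smaller); O²⁻ < Te²⁻ (same group, 3 shells fewer).
So the order is Al³⁺ < Mg²⁺ < Na⁺ < F⁻ < O²⁻ < Te²⁻; the 3rd-smallest ion is Na⁺.

Na⁺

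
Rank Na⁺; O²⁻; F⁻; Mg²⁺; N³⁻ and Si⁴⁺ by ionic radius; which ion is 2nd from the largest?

O²⁻

Each ion has 10 electrons. The ranking follows nuclear charge in reverse — greater Z gives a smaller radius. Si⁴⁺ (Z=14), Mg²⁺ (Z=12), Na⁺ (Z=11), F⁻ (Z=9), O²⁻ (Z=8), N³⁻ (Z=7).
That gives Si⁴⁺ < Mg²⁺ < Na⁺ < F⁻ < O²⁻ < N³⁻. From the largest end, number 2 is O²⁻.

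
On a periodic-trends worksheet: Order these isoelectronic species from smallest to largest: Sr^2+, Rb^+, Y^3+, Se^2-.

Y^3+ < Sr^2+ < Rb^+ < Se^2-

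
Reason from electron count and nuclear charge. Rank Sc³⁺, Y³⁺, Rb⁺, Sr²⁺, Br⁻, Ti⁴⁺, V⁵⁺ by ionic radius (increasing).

V⁵⁺ < Ti⁴⁺ < Sc³⁺ < Y³⁺ < Sr²⁺ < Rb⁺ < Br⁻

V⁵⁺: 18 e⁻, Z=23, Ti⁴⁺: 18 e⁻, Z=22, Sc³⁺: 18 e⁻, Z=21, Y³⁺: 36 e⁻, Z=39, Sr²⁺: 36 e⁻, Z=38, Rb⁺: 36 e⁻, Z=37, Br⁻: 36 e⁻, Z=35. V⁵⁺ < Ti⁴⁺ (isoelectronic, higher Z=23 is smaller); Ti⁴⁺ < Sc³⁺ (both 18 e⁻, Z=22>21); Sc³⁺ < Y³⁺ (same group, period 4 vs 5); Y³⁺ < Sr²⁺ (isoelectronic, higher Z=39 is smaller); Sr²⁺ < Rb⁺ (isoelectronic, higher Z=38 is smaller); Rb⁺ < Br⁻ (isoelectronic, higher Z=37 is smaller).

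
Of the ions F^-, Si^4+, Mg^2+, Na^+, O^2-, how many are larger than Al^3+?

4

These species are isoelectronic with 10 electrons. The only difference is the number of protons: Si^4+ (Z=14), Al^3+ (Z=13), Mg^2+ (Z=12), Na^+ (Z=11), F^- (Z=9), O^2- (Z=8). The strongest nuclear pull (Si^4+) gives the smallest ion.
Overall: Si^4+ < Al^3+ < Mg^2+ < Na^+ < F^- < O^2-. Al^3+ has 1 below it and 4 above. Count: 4.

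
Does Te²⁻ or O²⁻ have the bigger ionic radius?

Te²⁻

These ions sit in one column with identical charge. Each step down the periodic table adds a principal shell, increasing the radius.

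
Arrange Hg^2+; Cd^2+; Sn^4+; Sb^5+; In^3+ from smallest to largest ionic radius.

Electron counts and nuclear charges: Sb^5+ (Z=51, 46 e⁻), Sn^4+ (Z=50, 46 e⁻), In^3+ (Z=49, 46 e⁻), Cd^2+ (Z=48, 46 e⁻), Hg^2+ (Z=80, 78 e⁻). Sb^5+ < Sn^4+ (isoelectronic, higher Z=51 is smaller); Sn^4+ < In^3+ (isoelectronic, higher Z=50 is smaller); In^3+ < Cd^2+ (isoelectronic, higher Z=49 is smaller); Cd^2+ < Hg^2+ (same group, period 5 vs 6).

Sb^5+ < Sn^4+ < In^3+ < Cd^2+ < Hg^2+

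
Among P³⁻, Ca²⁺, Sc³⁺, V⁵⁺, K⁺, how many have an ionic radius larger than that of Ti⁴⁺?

4

Isoelectronic series (18 e⁻ each). Size is set by nuclear charge: more protons means a smaller ion. V⁵⁺ (Z=23), Ti⁴⁺ (Z=22), Sc³⁺ (Z=21), Ca²⁺ (Z=20), K⁺ (Z=19), P³⁻ (Z=15).
Relative to Ti⁴⁺, the ions that are larger are Sc³⁺, Ca²⁺, K⁺, P³⁻. So 4 are larger.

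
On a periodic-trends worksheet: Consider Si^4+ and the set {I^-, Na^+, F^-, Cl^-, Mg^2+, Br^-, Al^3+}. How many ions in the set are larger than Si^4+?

7

First list Z and electron count for each: Si^4+ has 10 e⁻ (Z=14), Al^3+ has 10 e⁻ (Z=13), Mg^2+ has 10 e⁻ (Z=12), Na^+ has 10 e⁻ (Z=11), F^- has 10 e⁻ (Z=9), Cl^- has 18 e⁻ (Z=17), Br^- has 36 e⁻ (Z=35), I^- has 54 e⁻ (Z=53). Si^4+ < Al^3+ (both 10 e⁻, Z=14>13); Al^3+ < Mg^2+ (both 10 e⁻, Z=13>12); Mg^2+ < Na^+ (isoelectronic, higher Z=12 is smaller); Na^+ < F^- (isoelectronic, higher Z=11 is smaller); F^- < Cl^- (same group, 1 shell fewer); Cl^- < Br^- (same group, period 3 vs 4); Br^- < I^- (same group, 1 shell fewer).
Relative to Si^4+, the ions that are larger are Al^3+, Mg^2+, Na^+, F^-, Cl^-, Br^-, I^-. Count: 7.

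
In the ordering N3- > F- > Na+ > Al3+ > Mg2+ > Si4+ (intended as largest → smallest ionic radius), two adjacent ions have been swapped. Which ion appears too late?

Scanning neighbour by neighbour, only Al3+/Mg2+ violates a trend: Al3+ and Mg2+ share 10 electrons; the higher nuclear charge on Al (Z=13) contracts it more, so Al3+ < Mg2+. That makes Mg2+ the one sitting a position late relative to where it belongs.

Mg2+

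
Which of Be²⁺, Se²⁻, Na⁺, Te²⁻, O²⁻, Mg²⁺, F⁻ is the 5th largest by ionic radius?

Be²⁺ has 2 e⁻ (Z=4), Mg²⁺ has 10 e⁻ (Z=12), Na⁺ has 10 e⁻ (Z=11), F⁻ has 10 e⁻ (Z=9), O²⁻ has 10 e⁻ (Z=8), Se²⁻ has 36 e⁻ (Z=34), Te²⁻ has 54 e⁻ (Z=52). Be²⁺ < Mg²⁺ (same group, 1 shell fewer); Mg²⁺ < Na⁺ (both 10 e⁻, Z=12>11); Na⁺ < F⁻ (both 10 e⁻, Z=11>9); F⁻ < O²⁻ (isoelectronic, higher Z=9 is smaller); O²⁻ < Se²⁻ (same group, period 2 vs 4); Se²⁻ < Te²⁻ (same group, period 4 vs 5).
Ordering: Be²⁺ < Mg²⁺ < Na⁺ < F⁻ < O²⁻ < Se²⁻ < Te²⁻. The 5th largest is Na⁺.

Na⁺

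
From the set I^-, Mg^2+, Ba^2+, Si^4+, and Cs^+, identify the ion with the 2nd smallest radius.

Mg^2+

Si^4+ (Z=14, 10 e⁻), Mg^2+ (Z=12, 10 e⁻), Ba^2+ (Z=56, 54 e⁻), Cs^+ (Z=55, 54 e⁻), I^- (Z=53, 54 e⁻). Si^4+ < Mg^2+ (isoelectronic, higher Z=14 is smaller); Mg^2+ < Ba^2+ (same group, period 3 vs 6); Ba^2+ < Cs^+ (isoelectronic, higher Z=56 is smaller); Cs^+ < I^- (both 54 e⁻, Z=55>53).
Full ascending order: Si^4+ < Mg^2+ < Ba^2+ < Cs^+ < I^-. Counting from the smallest, position 2 is Mg^2+.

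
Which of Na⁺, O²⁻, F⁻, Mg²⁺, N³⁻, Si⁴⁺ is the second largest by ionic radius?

O²⁻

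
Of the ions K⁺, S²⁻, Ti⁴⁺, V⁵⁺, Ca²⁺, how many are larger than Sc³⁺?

3

Isoelectronic series (18 e⁻ each). Size is set by nuclear charge: more protons means a smaller ion. V⁵⁺ (Z=23), Ti⁴⁺ (Z=22), Sc³⁺ (Z=21), Ca²⁺ (Z=20), K⁺ (Z=19), S²⁻ (Z=16).
Ordering all of them (including Sc³⁺) by radius gives V⁵⁺ < Ti⁴⁺ < Sc³⁺ < Ca²⁺ < K⁺ < S²⁻. Count: 3.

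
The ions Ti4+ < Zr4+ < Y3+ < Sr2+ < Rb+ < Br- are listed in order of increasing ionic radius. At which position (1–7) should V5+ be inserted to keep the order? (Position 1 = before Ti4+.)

1

Work out protons and electrons: V5+ (Z=23, 18 e⁻), Ti4+ (Z=22, 18 e⁻), Zr4+ (Z=40, 36 e⁻), Y3+ (Z=39, 36 e⁻), Sr2+ (Z=38, 36 e⁻), Rb+ (Z=37, 36 e⁻), Br- (Z=35, 36 e⁻). V5+ < Ti4+ (isoelectronic, higher Z=23 is smaller); Ti4+ < Zr4+ (same group, period 4 vs 5); Zr4+ < Y3+ (both 36 e⁻, Z=40>39); Y3+ < Sr2+ (both 36 e⁻, Z=39>38); Sr2+ < Rb+ (isoelectronic, higher Z=38 is smaller); Rb+ < Br- (isoelectronic, higher Z=37 is smaller).
Putting V5+ in gives V5+ < Ti4+ < Zr4+ < Y3+ < Sr2+ < Rb+ < Br-; it lands at slot 1.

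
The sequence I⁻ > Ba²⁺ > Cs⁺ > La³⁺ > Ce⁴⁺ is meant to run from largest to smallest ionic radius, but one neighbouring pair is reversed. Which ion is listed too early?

Ba²⁺

The pair Ba²⁺, Cs⁺ is the wrong way round — both have 54 electrons but Z(Ba)=56 > Z(Cs)=55, so Ba²⁺ should be the smaller of the two. All other adjacent pairs agree with periodic trends, so Ba²⁺ is the misplaced ion.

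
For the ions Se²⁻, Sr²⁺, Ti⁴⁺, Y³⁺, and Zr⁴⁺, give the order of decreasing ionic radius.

Tabulating Z and e⁻: Ti⁴⁺: 18 e⁻, Z=22, Zr⁴⁺: 36 e⁻, Z=40, Y³⁺: 36 e⁻, Z=39, Sr²⁺: 36 e⁻, Z=38, Se²⁻: 36 e⁻, Z=34. Ti⁴⁺ < Zr⁴⁺ (same group, 1 shell fewer); Zr⁴⁺ < Y³⁺ (both 36 e⁻, Z=40>39); Y³⁺ < Sr²⁺ (isoelectronic, higher Z=39 is smaller); Sr²⁺ < Se²⁻ (isoelectronic, higher Z=38 is smaller).

Se²⁻ > Sr²⁺ > Y³⁺ > Zr⁴⁺ > Ti⁴⁺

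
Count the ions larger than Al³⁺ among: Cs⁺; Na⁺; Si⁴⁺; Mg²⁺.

3

Electron counts and nuclear charges: Si⁴⁺ has 10 e⁻ (Z=14), Al³⁺ has 10 e⁻ (Z=13), Mg²⁺ has 10 e⁻ (Z=12), Na⁺ has 10 e⁻ (Z=11), Cs⁺ has 54 e⁻ (Z=55). Si⁴⁺ < Al³⁺ (isoelectronic, higher Z=14 is smaller); Al³⁺ < Mg²⁺ (both 10 e⁻, Z=13>12); Mg²⁺ < Na⁺ (isoelectronic, higher Z=12 is smaller); Na⁺ < Cs⁺ (same group, period 3 vs 6).
Ordering all of them (including Al³⁺) by radius gives Si⁴⁺ < Al³⁺ < Mg²⁺ < Na⁺ < Cs⁺. Count: 3.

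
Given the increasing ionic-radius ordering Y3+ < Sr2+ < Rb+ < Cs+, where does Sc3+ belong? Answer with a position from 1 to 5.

1

First list Z and electron count for each: Sc3+: 18 e⁻, Z=21, Y3+: 36 e⁻, Z=39, Sr2+: 36 e⁻, Z=38, Rb+: 36 e⁻, Z=37, Cs+: 54 e⁻, Z=55. Sc3+ < Y3+ (same group, 1 shell fewer); Y3+ < Sr2+ (both 36 e⁻, Z=39>38); Sr2+ < Rb+ (both 36 e⁻, Z=38>37); Rb+ < Cs+ (same group, 1 shell fewer).
Merged order: Sc3+ < Y3+ < Sr2+ < Rb+ < Cs+ — Sc3+ is number 1.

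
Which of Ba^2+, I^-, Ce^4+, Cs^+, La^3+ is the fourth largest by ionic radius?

Each ion has 54 electrons. The ranking follows nuclear charge in reverse — greater Z gives a smaller radius. Ce^4+ (Z=58), La^3+ (Z=57), Ba^2+ (Z=56), Cs^+ (Z=55), I^- (Z=53).
So the order is Ce^4+ < La^3+ < Ba^2+ < Cs^+ < I^-; the 4th-largest ion is La^3+.

La^3+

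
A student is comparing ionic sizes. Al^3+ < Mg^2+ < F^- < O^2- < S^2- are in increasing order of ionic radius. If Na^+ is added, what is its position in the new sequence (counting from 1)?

3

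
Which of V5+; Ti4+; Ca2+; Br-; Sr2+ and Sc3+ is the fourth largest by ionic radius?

Sc3+

Tabulating Z and e⁻: V5+ has 18 e⁻ (Z=23), Ti4+ has 18 e⁻ (Z=22), Sc3+ has 18 e⁻ (Z=21), Ca2+ has 18 e⁻ (Z=20), Sr2+ has 36 e⁻ (Z=38), Br- has 36 e⁻ (Z=35). V5+ < Ti4+ (isoelectronic, higher Z=23 is smaller); Ti4+ < Sc3+ (both 18 e⁻, Z=22>21); Sc3+ < Ca2+ (both 18 e⁻, Z=21>20); Ca2+ < Sr2+ (same group, period 4 vs 5); Sr2+ < Br- (isoelectronic, higher Z=38 is smaller).
Full ascending order: V5+ < Ti4+ < Sc3+ < Ca2+ < Sr2+ < Br-. Counting from the largest, position 4 is Sc3+.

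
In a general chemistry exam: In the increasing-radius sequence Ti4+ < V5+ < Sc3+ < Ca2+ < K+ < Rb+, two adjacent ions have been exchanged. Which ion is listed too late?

V5+

The pair Ti4+, V5+ is the wrong way round — V5+ and Ti4+ share 18 electrons; the higher nuclear charge on V (Z=23) contracts it more, so V5+ < Ti4+. All other adjacent pairs agree with periodic trends, so V5+ is the misplaced ion.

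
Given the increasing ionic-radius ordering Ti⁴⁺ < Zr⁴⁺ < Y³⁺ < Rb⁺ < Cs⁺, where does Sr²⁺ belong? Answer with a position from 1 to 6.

Ti⁴⁺ (Z=22, 18 e⁻), Zr⁴⁺ (Z=40, 36 e⁻), Y³⁺ (Z=39, 36 e⁻), Sr²⁺ (Z=38, 36 e⁻), Rb⁺ (Z=37, 36 e⁻), Cs⁺ (Z=55, 54 e⁻). Ti⁴⁺ < Zr⁴⁺ (same group, period 4 vs 5); Zr⁴⁺ < Y³⁺ (isoelectronic, higher Z=40 is smaller); Y³⁺ < Sr²⁺ (both 36 e⁻, Z=39>38); Sr²⁺ < Rb⁺ (isoelectronic, higher Z=38 is smaller); Rb⁺ < Cs⁺ (same group, period 5 vs 6).
The complete sequence is Ti⁴⁺ < Zr⁴⁺ < Y³⁺ < Sr²⁺ < Rb⁺ < Cs⁺. Sr²⁺ sits at position 4.

4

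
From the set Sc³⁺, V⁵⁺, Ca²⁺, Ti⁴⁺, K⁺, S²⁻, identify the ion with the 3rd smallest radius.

Sc³⁺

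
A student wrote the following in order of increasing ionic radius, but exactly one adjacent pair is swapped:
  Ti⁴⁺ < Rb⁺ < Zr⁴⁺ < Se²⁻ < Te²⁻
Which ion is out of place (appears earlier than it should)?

Rb⁺

The pair Rb⁺, Zr⁴⁺ is the wrong way round — they are isoelectronic (36 e⁻) and Zr has more protons than Rb (40 vs 37), making Zr⁴⁺ smaller. All other adjacent pairs agree with periodic trends, so Rb⁺ is the misplaced ion.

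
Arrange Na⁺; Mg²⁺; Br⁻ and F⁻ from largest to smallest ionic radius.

Tabulating Z and e⁻: Mg²⁺: 10 e⁻, Z=12, Na⁺: 10 e⁻, Z=11, F⁻: 10 e⁻, Z=9, Br⁻: 36 e⁻, Z=35. Mg²⁺ < Na⁺ (both 10 e⁻, Z=12>11); Na⁺ < F⁻ (isoelectronic, higher Z=11 is smaller); F⁻ < Br⁻ (same group, period 2 vs 4).

Br⁻ > F⁻ > Na⁺ > Mg²⁺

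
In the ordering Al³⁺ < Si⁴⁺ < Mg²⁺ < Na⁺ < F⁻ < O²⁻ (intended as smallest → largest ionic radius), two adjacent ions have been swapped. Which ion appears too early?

Scanning neighbour by neighbour, only Al³⁺/Si⁴⁺ violates a trend: both have 10 electrons but Z(Si)=14 > Z(Al)=13, so Si⁴⁺ should be the smaller of the two. That makes Al³⁺ the one sitting a position early relative to where it belongs.

Al³⁺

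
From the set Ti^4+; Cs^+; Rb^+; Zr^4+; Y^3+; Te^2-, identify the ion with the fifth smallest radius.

Cs^+

First list Z and electron count for each: Ti^4+ has 18 e⁻ (Z=22), Zr^4+ has 36 e⁻ (Z=40), Y^3+ has 36 e⁻ (Z=39), Rb^+ has 36 e⁻ (Z=37), Cs^+ has 54 e⁻ (Z=55), Te^2- has 54 e⁻ (Z=52). Ti^4+ < Zr^4+ (same group, period 4 vs 5); Zr^4+ < Y^3+ (isoelectronic, higher Z=40 is smaller); Y^3+ < Rb^+ (both 36 e⁻, Z=39>37); Rb^+ < Cs^+ (same group, 1 shell fewer); Cs^+ < Te^2- (both 54 e⁻, Z=55>52).
That gives Ti^4+ < Zr^4+ < Y^3+ < Rb^+ < Cs^+ < Te^2-. From the smallest end, number 5 is Cs^+.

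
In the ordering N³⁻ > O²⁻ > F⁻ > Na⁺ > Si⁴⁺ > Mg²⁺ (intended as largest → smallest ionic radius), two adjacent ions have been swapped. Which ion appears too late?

Mg²⁺

Scanning neighbour by neighbour, only Si⁴⁺/Mg²⁺ violates a trend: they are isoelectronic (10 e⁻) and Si has more protons than Mg (14 vs 12), making Si⁴⁺ smaller. That makes Mg²⁺ the one sitting a position late relative to where it belongs.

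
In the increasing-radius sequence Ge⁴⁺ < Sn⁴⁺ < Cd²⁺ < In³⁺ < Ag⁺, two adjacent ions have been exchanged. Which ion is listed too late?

The pair Cd²⁺, In³⁺ is the wrong way round — both have 46 electrons but Z(In)=49 > Z(Cd)=48, so In³⁺ should be the smaller of the two. All other adjacent pairs agree with periodic trends, so In³⁺ is the misplaced ion.

In³⁺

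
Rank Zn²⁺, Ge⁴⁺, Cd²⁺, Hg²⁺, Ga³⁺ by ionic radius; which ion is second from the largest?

Cd²⁺

Electron counts and nuclear charges: Ge⁴⁺ has 28 e⁻ (Z=32), Ga³⁺ has 28 e⁻ (Z=31), Zn²⁺ has 28 e⁻ (Z=30), Cd²⁺ has 46 e⁻ (Z=48), Hg²⁺ has 78 e⁻ (Z=80). Ge⁴⁺ < Ga³⁺ (both 28 e⁻, Z=32>31); Ga³⁺ < Zn²⁺ (isoelectronic, higher Z=31 is smaller); Zn²⁺ < Cd²⁺ (same group, 1 shell fewer); Cd²⁺ < Hg²⁺ (same group, 1 shell fewer).
That gives Ge⁴⁺ < Ga³⁺ < Zn²⁺ < Cd²⁺ < Hg²⁺. From the largest end, number 2 is Cd²⁺.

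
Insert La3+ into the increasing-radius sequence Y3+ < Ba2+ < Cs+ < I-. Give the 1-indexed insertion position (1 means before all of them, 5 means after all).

2

First list Z and electron count for each: Y3+ has 36 e⁻ (Z=39), La3+ has 54 e⁻ (Z=57), Ba2+ has 54 e⁻ (Z=56), Cs+ has 54 e⁻ (Z=55), I- has 54 e⁻ (Z=53). Y3+ < La3+ (same group, 1 shell fewer); La3+ < Ba2+ (isoelectronic, higher Z=57 is smaller); Ba2+ < Cs+ (both 54 e⁻, Z=56>55); Cs+ < I- (isoelectronic, higher Z=55 is smaller).
With La3+ included the full order is Y3+ < La3+ < Ba2+ < Cs+ < I-, so it takes position 2.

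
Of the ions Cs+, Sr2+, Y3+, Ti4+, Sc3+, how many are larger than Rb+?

First list Z and electron count for each: Ti4+ (Z=22, 18 e⁻), Sc3+ (Z=21, 18 e⁻), Y3+ (Z=39, 36 e⁻), Sr2+ (Z=38, 36 e⁻), Rb+ (Z=37, 36 e⁻), Cs+ (Z=55, 54 e⁻). Ti4+ < Sc3+ (isoelectronic, higher Z=22 is smaller); Sc3+ < Y3+ (same group, period 4 vs 5); Y3+ < Sr2+ (isoelectronic, higher Z=39 is smaller); Sr2+ < Rb+ (isoelectronic, higher Z=38 is smaller); Rb+ < Cs+ (same group, 1 shell fewer).
Overall: Ti4+ < Sc3+ < Y3+ < Sr2+ < Rb+ < Cs+. Rb+ has 4 below it and 1 above. That's 1.

1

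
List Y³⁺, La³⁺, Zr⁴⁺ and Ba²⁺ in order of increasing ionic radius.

Electron counts and nuclear charges: Zr⁴⁺ (Z=40, 36 e⁻), Y³⁺ (Z=39, 36 e⁻), La³⁺ (Z=57, 54 e⁻), Ba²⁺ (Z=56, 54 e⁻). Zr⁴⁺ < Y³⁺ (isoelectronic, higher Z=40 is smaller); Y³⁺ < La³⁺ (same group, period 5 vs 6); La³⁺ < Ba²⁺ (both 54 e⁻, Z=57>56).

Zr⁴⁺ < Y³⁺ < La³⁺ < Ba²⁺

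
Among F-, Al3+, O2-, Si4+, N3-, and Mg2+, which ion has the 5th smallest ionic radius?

O2-

All of these have 10 electrons (isoelectronic). With the same electron cloud, the ion with the most protons pulls it in tightest. Nuclear charges: Si4+ (Z=14), Al3+ (Z=13), Mg2+ (Z=12), F- (Z=9), O2- (Z=8), N3- (Z=7). Highest Z is smallest.
Full ascending order: Si4+ < Al3+ < Mg2+ < F- < O2- < N3-. Counting from the smallest, position 5 is O2-.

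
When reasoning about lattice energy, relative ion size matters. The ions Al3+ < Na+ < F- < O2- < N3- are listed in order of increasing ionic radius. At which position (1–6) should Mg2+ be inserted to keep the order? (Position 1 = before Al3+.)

Isoelectronic series (10 e⁻ each). Size is set by nuclear charge: more protons means a smaller ion. Al3+ (Z=13), Mg2+ (Z=12), Na+ (Z=11), F- (Z=9), O2- (Z=8), N3- (Z=7).
Merged order: Al3+ < Mg2+ < Na+ < F- < O2- < N3- — Mg2+ is number 2.

2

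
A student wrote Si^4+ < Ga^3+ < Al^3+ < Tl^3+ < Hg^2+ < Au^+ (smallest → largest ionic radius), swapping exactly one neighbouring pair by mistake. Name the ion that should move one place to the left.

Al^3+

Compare adjacent ions: Al^3+ and Ga^3+ are in one column with the same charge; the lighter period-3 ion has one fewer shell and is smaller — yet in this increasing list Ga^3+ sits before Al^3+. Nothing else is reversed, so Al^3+ should move one place to the left.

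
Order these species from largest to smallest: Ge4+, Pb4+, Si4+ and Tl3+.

Electron counts and nuclear charges: Si4+: 10 e⁻, Z=14, Ge4+: 28 e⁻, Z=32, Pb4+: 78 e⁻, Z=82, Tl3+: 78 e⁻, Z=81. Si4+ < Ge4+ (same group, 1 shell fewer); Ge4+ < Pb4+ (same group, period 4 vs 6); Pb4+ < Tl3+ (both 78 e⁻, Z=82>81).

Tl3+ > Pb4+ > Ge4+ > Si4+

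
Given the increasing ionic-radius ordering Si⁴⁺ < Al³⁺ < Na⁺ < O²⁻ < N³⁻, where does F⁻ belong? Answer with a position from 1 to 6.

4

These species are isoelectronic with 10 electrons. The only difference is the number of protons: Si⁴⁺ (Z=14), Al³⁺ (Z=13), Na⁺ (Z=11), F⁻ (Z=9), O²⁻ (Z=8), N³⁻ (Z=7). The strongest nuclear pull (Si⁴⁺) gives the smallest ion.
With F⁻ included the full order is Si⁴⁺ < Al³⁺ < Na⁺ < F⁻ < O²⁻ < N³⁻, so it takes position 4.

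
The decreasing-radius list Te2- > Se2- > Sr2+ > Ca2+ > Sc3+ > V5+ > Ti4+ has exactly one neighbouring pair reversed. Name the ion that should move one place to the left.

Ti4+

Check each adjacent pair. V5+ and Ti4+ are reversed: they are isoelectronic (18 e⁻) and V has more protons than Ti (23 vs 22), making V5+ smaller. No other neighbouring pair contradicts the periodic trends, so Ti4+ is the ion listed too late.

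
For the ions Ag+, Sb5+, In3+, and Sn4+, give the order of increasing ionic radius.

Sb5+ < Sn4+ < In3+ < Ag+

All of these have 46 electrons (isoelectronic). With the same electron cloud, the ion with the most protons pulls it in tightest. Nuclear charges: Sb5+ (Z=51), Sn4+ (Z=50), In3+ (Z=49), Ag+ (Z=47). Highest Z is smallest.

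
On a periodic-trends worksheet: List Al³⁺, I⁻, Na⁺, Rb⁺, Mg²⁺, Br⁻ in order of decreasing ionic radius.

I⁻ > Br⁻ > Rb⁺ > Na⁺ > Mg²⁺ > Al³⁺

Tabulating Z and e⁻: Al³⁺ has 10 e⁻ (Z=13), Mg²⁺ has 10 e⁻ (Z=12), Na⁺ has 10 e⁻ (Z=11), Rb⁺ has 36 e⁻ (Z=37), Br⁻ has 36 e⁻ (Z=35), I⁻ has 54 e⁻ (Z=53). Al³⁺ < Mg²⁺ (both 10 e⁻, Z=13>12); Mg²⁺ < Na⁺ (isoelectronic, higher Z=12 is smaller); Na⁺ < Rb⁺ (same group, period 3 vs 5); Rb⁺ < Br⁻ (isoelectronic, higher Z=37 is smaller); Br⁻ < I⁻ (same group, 1 shell fewer).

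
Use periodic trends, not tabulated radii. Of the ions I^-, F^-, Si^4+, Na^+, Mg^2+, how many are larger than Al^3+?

4

Tabulating Z and e⁻: Si^4+ has 10 e⁻ (Z=14), Al^3+ has 10 e⁻ (Z=13), Mg^2+ has 10 e⁻ (Z=12), Na^+ has 10 e⁻ (Z=11), F^- has 10 e⁻ (Z=9), I^- has 54 e⁻ (Z=53). Si^4+ < Al^3+ (both 10 e⁻, Z=14>13); Al^3+ < Mg^2+ (both 10 e⁻, Z=13>12); Mg^2+ < Na^+ (both 10 e⁻, Z=12>11); Na^+ < F^- (isoelectronic, higher Z=11 is smaller); F^- < I^- (same group, period 2 vs 5).
Ordering all of them (including Al^3+) by radius gives Si^4+ < Al^3+ < Mg^2+ < Na^+ < F^- < I^-. That's 4.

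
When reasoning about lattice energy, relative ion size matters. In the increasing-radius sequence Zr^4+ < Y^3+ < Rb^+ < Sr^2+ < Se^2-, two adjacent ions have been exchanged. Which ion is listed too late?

Scanning neighbour by neighbour, only Rb^+/Sr^2+ violates a trend: they are isoelectronic (36 e⁻) and Sr has more protons than Rb (38 vs 37), making Sr^2+ smaller. That makes Sr^2+ the one sitting a position late relative to where it belongs.

Sr^2+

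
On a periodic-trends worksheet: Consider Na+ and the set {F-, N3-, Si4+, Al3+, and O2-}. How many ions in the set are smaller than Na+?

2

All of these have 10 electrons (isoelectronic). With the same electron cloud, the ion with the most protons pulls it in tightest. Nuclear charges: Si4+ (Z=14), Al3+ (Z=13), Na+ (Z=11), F- (Z=9), O2- (Z=8), N3- (Z=7). Highest Z is smallest.
Relative to Na+, the ions that are smaller are Si4+, Al3+. So 2 are smaller.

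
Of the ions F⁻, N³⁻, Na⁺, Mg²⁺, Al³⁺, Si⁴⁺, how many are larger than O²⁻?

Isoelectronic series (10 e⁻ each). Size is set by nuclear charge: more protons means a smaller ion. Si⁴⁺ (Z=14), Al³⁺ (Z=13), Mg²⁺ (Z=12), Na⁺ (Z=11), F⁻ (Z=9), O²⁻ (Z=8), N³⁻ (Z=7).
Relative to O²⁻, the ions that are larger are N³⁻. Count: 1.

1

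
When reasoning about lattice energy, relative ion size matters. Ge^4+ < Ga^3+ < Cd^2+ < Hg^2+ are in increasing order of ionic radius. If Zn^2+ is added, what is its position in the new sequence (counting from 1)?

3

First list Z and electron count for each: Ge^4+ has 28 e⁻ (Z=32), Ga^3+ has 28 e⁻ (Z=31), Zn^2+ has 28 e⁻ (Z=30), Cd^2+ has 46 e⁻ (Z=48), Hg^2+ has 78 e⁻ (Z=80). Ge^4+ < Ga^3+ (isoelectronic, higher Z=32 is smaller); Ga^3+ < Zn^2+ (isoelectronic, higher Z=31 is smaller); Zn^2+ < Cd^2+ (same group, period 4 vs 5); Cd^2+ < Hg^2+ (same group, 1 shell fewer).
Merged order: Ge^4+ < Ga^3+ < Zn^2+ < Cd^2+ < Hg^2+ — Zn^2+ is number 3.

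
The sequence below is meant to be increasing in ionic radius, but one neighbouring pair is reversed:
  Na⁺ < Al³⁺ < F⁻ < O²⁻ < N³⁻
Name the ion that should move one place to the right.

Check each adjacent pair. Na⁺ and Al³⁺ are reversed: Al³⁺ and Na⁺ share 10 electrons; the higher nuclear charge on Al (Z=13) contracts it more, so Al³⁺ < Na⁺. No other neighbouring pair contradicts the periodic trends, so Na⁺ is the ion listed too early.

Na⁺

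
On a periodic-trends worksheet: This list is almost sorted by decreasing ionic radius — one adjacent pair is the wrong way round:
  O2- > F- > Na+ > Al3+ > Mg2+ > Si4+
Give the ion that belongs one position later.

Al3+

Scanning neighbour by neighbour, only Al3+/Mg2+ violates a trend: they are isoelectronic (10 e⁻) and Al has more protons than Mg (13 vs 12), making Al3+ smaller. That makes Al3+ the one sitting a position early relative to where it belongs.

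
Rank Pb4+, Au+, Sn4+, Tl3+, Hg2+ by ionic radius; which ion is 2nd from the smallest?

Pb4+

First list Z and electron count for each: Sn4+: 46 e⁻, Z=50, Pb4+: 78 e⁻, Z=82, Tl3+: 78 e⁻, Z=81, Hg2+: 78 e⁻, Z=80, Au+: 78 e⁻, Z=79. Sn4+ < Pb4+ (same group, period 5 vs 6); Pb4+ < Tl3+ (both 78 e⁻, Z=82>81); Tl3+ < Hg2+ (isoelectronic, higher Z=81 is smaller); Hg2+ < Au+ (both 78 e⁻, Z=80>79).
So the order is Sn4+ < Pb4+ < Tl3+ < Hg2+ < Au+; the 2nd-smallest ion is Pb4+.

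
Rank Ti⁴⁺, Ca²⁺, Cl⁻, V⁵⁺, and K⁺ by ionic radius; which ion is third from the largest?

Ca²⁺

These species are isoelectronic with 18 electrons. The only difference is the number of protons: V⁵⁺ (Z=23), Ti⁴⁺ (Z=22), Ca²⁺ (Z=20), K⁺ (Z=19), Cl⁻ (Z=17). The strongest nuclear pull (V⁵⁺) gives the smallest ion.
So the order is V⁵⁺ < Ti⁴⁺ < Ca²⁺ < K⁺ < Cl⁻; the 3rd-largest ion is Ca²⁺.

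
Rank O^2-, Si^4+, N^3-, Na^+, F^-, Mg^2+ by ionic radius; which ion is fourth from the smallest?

F^-

All of these have 10 electrons (isoelectronic). With the same electron cloud, the ion with the most protons pulls it in tightest. Nuclear charges: Si^4+ (Z=14), Mg^2+ (Z=12), Na^+ (Z=11), F^- (Z=9), O^2- (Z=8), N^3- (Z=7). Highest Z is smallest.
So the order is Si^4+ < Mg^2+ < Na^+ < F^- < O^2- < N^3-; the 4th-smallest ion is F^-.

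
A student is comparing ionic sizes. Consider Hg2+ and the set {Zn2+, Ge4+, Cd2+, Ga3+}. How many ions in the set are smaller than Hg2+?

4

First list Z and electron count for each: Ge4+ (Z=32, 28 e⁻), Ga3+ (Z=31, 28 e⁻), Zn2+ (Z=30, 28 e⁻), Cd2+ (Z=48, 46 e⁻), Hg2+ (Z=80, 78 e⁻). Ge4+ < Ga3+ (isoelectronic, higher Z=32 is smaller); Ga3+ < Zn2+ (both 28 e⁻, Z=31>30); Zn2+ < Cd2+ (same group, 1 shell fewer); Cd2+ < Hg2+ (same group, 1 shell fewer).
Relative to Hg2+, the ions that are smaller are Ge4+, Ga3+, Zn2+, Cd2+. That's 4.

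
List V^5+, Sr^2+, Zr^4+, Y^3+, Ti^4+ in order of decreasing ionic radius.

Sr^2+ > Y^3+ > Zr^4+ > Ti^4+ > V^5+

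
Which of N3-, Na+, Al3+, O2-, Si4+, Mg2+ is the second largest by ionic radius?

Isoelectronic series (10 e⁻ each). Size is set by nuclear charge: more protons means a smaller ion. Si4+ (Z=14), Al3+ (Z=13), Mg2+ (Z=12), Na+ (Z=11), O2- (Z=8), N3- (Z=7).
That gives Si4+ < Al3+ < Mg2+ < Na+ < O2- < N3-. From the largest end, number 2 is O2-.

O2-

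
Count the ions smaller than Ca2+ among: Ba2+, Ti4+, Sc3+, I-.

2

First list Z and electron count for each: Ti4+ (Z=22, 18 e⁻), Sc3+ (Z=21, 18 e⁻), Ca2+ (Z=20, 18 e⁻), Ba2+ (Z=56, 54 e⁻), I- (Z=53, 54 e⁻). Ti4+ < Sc3+ (both 18 e⁻, Z=22>21); Sc3+ < Ca2+ (both 18 e⁻, Z=21>20); Ca2+ < Ba2+ (same group, period 4 vs 6); Ba2+ < I- (both 54 e⁻, Z=56>53).
Placing each against Ca2+: smaller — Ti4+, Sc3+; larger — Ba2+, I-. Count: 2.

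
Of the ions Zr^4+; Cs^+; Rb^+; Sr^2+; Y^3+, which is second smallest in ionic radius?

Y^3+

First list Z and electron count for each: Zr^4+: 36 e⁻, Z=40, Y^3+: 36 e⁻, Z=39, Sr^2+: 36 e⁻, Z=38, Rb^+: 36 e⁻, Z=37, Cs^+: 54 e⁻, Z=55. Zr^4+ < Y^3+ (isoelectronic, higher Z=40 is smaller); Y^3+ < Sr^2+ (isoelectronic, higher Z=39 is smaller); Sr^2+ < Rb^+ (both 36 e⁻, Z=38>37); Rb^+ < Cs^+ (same group, period 5 vs 6).
Full ascending order: Zr^4+ < Y^3+ < Sr^2+ < Rb^+ < Cs^+. Counting from the smallest, position 2 is Y^3+.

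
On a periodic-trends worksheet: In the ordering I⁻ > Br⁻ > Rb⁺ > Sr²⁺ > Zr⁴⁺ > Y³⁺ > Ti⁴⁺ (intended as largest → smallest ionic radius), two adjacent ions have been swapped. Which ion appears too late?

Check each adjacent pair. Zr⁴⁺ and Y³⁺ are reversed: Zr⁴⁺ and Y³⁺ share 36 electrons; the higher nuclear charge on Zr (Z=40) contracts it more, so Zr⁴⁺ < Y³⁺. No other neighbouring pair contradicts the periodic trends, so Y³⁺ is the ion listed too late.

Y³⁺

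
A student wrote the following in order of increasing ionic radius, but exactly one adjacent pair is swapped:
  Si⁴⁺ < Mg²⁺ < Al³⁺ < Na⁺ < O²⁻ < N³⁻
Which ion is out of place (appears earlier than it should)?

Compare adjacent ions: both have 10 electrons but Z(Al)=13 > Z(Mg)=12, so Al³⁺ should be the smaller of the two — yet in this increasing list Mg²⁺ sits before Al³⁺. Nothing else is reversed, so Mg²⁺ should move one place to the right.

Mg²⁺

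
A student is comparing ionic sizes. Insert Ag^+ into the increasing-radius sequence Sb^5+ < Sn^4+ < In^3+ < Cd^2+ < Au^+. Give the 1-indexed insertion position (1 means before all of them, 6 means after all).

Work out protons and electrons: Sb^5+ has 46 e⁻ (Z=51), Sn^4+ has 46 e⁻ (Z=50), In^3+ has 46 e⁻ (Z=49), Cd^2+ has 46 e⁻ (Z=48), Ag^+ has 46 e⁻ (Z=47), Au^+ has 78 e⁻ (Z=79). Sb^5+ < Sn^4+ (both 46 e⁻, Z=51>50); Sn^4+ < In^3+ (isoelectronic, higher Z=50 is smaller); In^3+ < Cd^2+ (isoelectronic, higher Z=49 is smaller); Cd^2+ < Ag^+ (isoelectronic, higher Z=48 is smaller); Ag^+ < Au^+ (same group, period 5 vs 6).
With Ag^+ included the full order is Sb^5+ < Sn^4+ < In^3+ < Cd^2+ < Ag^+ < Au^+, so it takes position 5.

5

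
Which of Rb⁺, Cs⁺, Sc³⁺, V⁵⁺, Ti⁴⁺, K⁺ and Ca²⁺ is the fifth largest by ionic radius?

Sc³⁺

First list Z and electron count for each: V⁵⁺ has 18 e⁻ (Z=23), Ti⁴⁺ has 18 e⁻ (Z=22), Sc³⁺ has 18 e⁻ (Z=21), Ca²⁺ has 18 e⁻ (Z=20), K⁺ has 18 e⁻ (Z=19), Rb⁺ has 36 e⁻ (Z=37), Cs⁺ has 54 e⁻ (Z=55). V⁵⁺ < Ti⁴⁺ (both 18 e⁻, Z=23>22); Ti⁴⁺ < Sc³⁺ (isoelectronic, higher Z=22 is smaller); Sc³⁺ < Ca²⁺ (both 18 e⁻, Z=21>20); Ca²⁺ < K⁺ (both 18 e⁻, Z=20>19); K⁺ < Rb⁺ (same group, 1 shell fewer); Rb⁺ < Cs⁺ (same group, period 5 vs 6).
Ordering: V⁵⁺ < Ti⁴⁺ < Sc³⁺ < Ca²⁺ < K⁺ < Rb⁺ < Cs⁺. The fifth largest is Sc³⁺.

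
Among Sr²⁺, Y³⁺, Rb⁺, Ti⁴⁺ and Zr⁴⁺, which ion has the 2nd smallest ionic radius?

First list Z and electron count for each: Ti⁴⁺: 18 e⁻, Z=22, Zr⁴⁺: 36 e⁻, Z=40, Y³⁺: 36 e⁻, Z=39, Sr²⁺: 36 e⁻, Z=38, Rb⁺: 36 e⁻, Z=37. Ti⁴⁺ < Zr⁴⁺ (same group, 1 shell fewer); Zr⁴⁺ < Y³⁺ (isoelectronic, higher Z=40 is smaller); Y³⁺ < Sr²⁺ (both 36 e⁻, Z=39>38); Sr²⁺ < Rb⁺ (isoelectronic, higher Z=38 is smaller).
So the order is Ti⁴⁺ < Zr⁴⁺ < Y³⁺ < Sr²⁺ < Rb⁺; the 2nd-smallest ion is Zr⁴⁺.

Zr⁴⁺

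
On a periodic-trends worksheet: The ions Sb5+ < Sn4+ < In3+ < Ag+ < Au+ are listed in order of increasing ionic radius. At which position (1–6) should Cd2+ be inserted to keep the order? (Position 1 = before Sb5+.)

Electron counts and nuclear charges: Sb5+ has 46 e⁻ (Z=51), Sn4+ has 46 e⁻ (Z=50), In3+ has 46 e⁻ (Z=49), Cd2+ has 46 e⁻ (Z=48), Ag+ has 46 e⁻ (Z=47), Au+ has 78 e⁻ (Z=79). Sb5+ < Sn4+ (both 46 e⁻, Z=51>50); Sn4+ < In3+ (both 46 e⁻, Z=50>49); In3+ < Cd2+ (isoelectronic, higher Z=49 is smaller); Cd2+ < Ag+ (both 46 e⁻, Z=48>47); Ag+ < Au+ (same group, period 5 vs 6).
With Cd2+ included the full order is Sb5+ < Sn4+ < In3+ < Cd2+ < Ag+ < Au+, so it takes position 4.

4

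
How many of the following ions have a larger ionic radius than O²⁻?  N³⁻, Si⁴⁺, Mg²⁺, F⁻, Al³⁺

1

Isoelectronic series (10 e⁻ each). Size is set by nuclear charge: more protons means a smaller ion. Si⁴⁺ (Z=14), Al³⁺ (Z=13), Mg²⁺ (Z=12), F⁻ (Z=9), O²⁻ (Z=8), N³⁻ (Z=7).
Overall: Si⁴⁺ < Al³⁺ < Mg²⁺ < F⁻ < O²⁻ < N³⁻. O²⁻ has 4 below it and 1 above. That's 1.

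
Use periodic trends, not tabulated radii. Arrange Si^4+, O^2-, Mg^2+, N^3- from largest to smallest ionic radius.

All of these have 10 electrons (isoelectronic). With the same electron cloud, the ion with the most protons pulls it in tightest. Nuclear charges: Si^4+ (Z=14), Mg^2+ (Z=12), O^2- (Z=8), N^3- (Z=7). Highest Z is smallest.

N^3- > O^2- > Mg^2+ > Si^4+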